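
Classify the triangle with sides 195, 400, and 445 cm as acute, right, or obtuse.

Compare the square of the longest side to the sum of squares of the other two: 195² + 400² = 198025 = 445².

right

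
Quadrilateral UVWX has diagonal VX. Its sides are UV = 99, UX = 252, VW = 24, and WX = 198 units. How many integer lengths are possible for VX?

47

From triangle UVX: 153 < VX < 351.
From triangle WVX: 174 < VX < 222.
Intersection: 174 < VX < 222, so integers 175 through 221: 47 values.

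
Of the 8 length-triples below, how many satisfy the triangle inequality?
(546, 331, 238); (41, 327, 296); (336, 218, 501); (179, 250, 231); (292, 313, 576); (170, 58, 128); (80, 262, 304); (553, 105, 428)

7

(238,331,546): 238+331 > 546 → valid
(41,296,327): 41+296 > 327 → valid
(218,336,501): 218+336 > 501 → valid
(179,231,250): 179+231 > 250 → valid
(292,313,576): 292+313 > 576 → valid
(58,128,170): 58+128 > 170 → valid
(80,262,304): 80+262 > 304 → valid
(105,428,553): 105+428 ≤ 553 → not valid
7 of the 8 triples form a triangle.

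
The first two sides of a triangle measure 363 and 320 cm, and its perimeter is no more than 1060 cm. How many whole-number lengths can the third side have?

334

Triangle inequality: 43 < x < 683. Perimeter ≤ 1060 gives x ≤ 1060 − 363 − 320 = 377.
So 43 < x ≤ 377; integers 44 through 377: 334 values.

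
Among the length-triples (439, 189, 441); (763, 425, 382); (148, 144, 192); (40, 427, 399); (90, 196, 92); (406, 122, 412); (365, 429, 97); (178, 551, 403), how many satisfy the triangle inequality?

(189,439,441): 189+439 > 441 → valid
(382,425,763): 382+425 > 763 → valid
(144,148,192): 144+148 > 192 → valid
(40,399,427): 40+399 > 427 → valid
(90,92,196): 90+92 ≤ 196 → not valid
(122,406,412): 122+406 > 412 → valid
(97,365,429): 97+365 > 429 → valid
(178,403,551): 178+403 > 551 → valid
7 of the 8 triples form a triangle.

7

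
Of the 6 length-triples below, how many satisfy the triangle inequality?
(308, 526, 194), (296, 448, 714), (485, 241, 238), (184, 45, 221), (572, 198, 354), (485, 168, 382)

(194,308,526): 194+308 ≤ 526 → not valid
(296,448,714): 296+448 > 714 → valid
(238,241,485): 238+241 ≤ 485 → not valid
(45,184,221): 45+184 > 221 → valid
(198,354,572): 198+354 ≤ 572 → not valid
(168,382,485): 168+382 > 485 → valid
3 of the 6 triples form a triangle.

3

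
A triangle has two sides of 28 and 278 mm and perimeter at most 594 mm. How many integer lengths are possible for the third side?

Triangle inequality: 250 < x < 306. Perimeter ≤ 594 gives x ≤ 594 − 28 − 278 = 288.
So 250 < x ≤ 288; integers 251 through 288: 38 values.

38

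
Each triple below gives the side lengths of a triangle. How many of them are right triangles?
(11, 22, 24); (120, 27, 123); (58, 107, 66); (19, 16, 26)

1

(11,22,24): 11²+22² = 605 > 576 = 24² → acute
(120,27,123): 27²+120² = 15129 = 123² → right
(58,107,66): 58²+66² = 7720 < 11449 = 107² → obtuse
(19,16,26): 16²+19² = 617 < 676 = 26² → obtuse
1 of the 4 is right.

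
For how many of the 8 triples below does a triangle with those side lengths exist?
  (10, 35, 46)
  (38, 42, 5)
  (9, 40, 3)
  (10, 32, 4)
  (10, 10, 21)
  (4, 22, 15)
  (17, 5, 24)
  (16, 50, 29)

(10,35,46): 10+35 ≤ 46 → not valid
(5,38,42): 5+38 > 42 → valid
(3,9,40): 3+9 ≤ 40 → not valid
(4,10,32): 4+10 ≤ 32 → not valid
(10,10,21): 10+10 ≤ 21 → not valid
(4,15,22): 4+15 ≤ 22 → not valid
(5,17,24): 5+17 ≤ 24 → not valid
(16,29,50): 16+29 ≤ 50 → not valid
1 of the 8 triples forms a triangle.

1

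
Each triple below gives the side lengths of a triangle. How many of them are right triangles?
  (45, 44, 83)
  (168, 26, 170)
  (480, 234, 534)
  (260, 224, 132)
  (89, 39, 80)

4

(45,44,83): 44²+45² = 3961 < 6889 = 83² → obtuse
(168,26,170): 26²+168² = 28900 = 170² → right
(480,234,534): 234²+480² = 285156 = 534² → right
(260,224,132): 132²+224² = 67600 = 260² → right
(89,39,80): 39²+80² = 7921 = 89² → right
4 of the 5 are right.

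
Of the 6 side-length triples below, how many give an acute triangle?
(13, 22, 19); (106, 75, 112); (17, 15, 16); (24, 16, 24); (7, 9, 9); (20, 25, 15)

5

(13,22,19): 13²+19² = 530 > 484 = 22² → acute
(106,75,112): 75²+106² = 16861 > 12544 = 112² → acute
(17,15,16): 15²+16² = 481 > 289 = 17² → acute
(24,16,24): 16²+24² = 832 > 576 = 24² → acute
(7,9,9): 7²+9² = 130 > 81 = 9² → acute
(20,25,15): 15²+20² = 625 = 25² → right
5 of the 6 are acute.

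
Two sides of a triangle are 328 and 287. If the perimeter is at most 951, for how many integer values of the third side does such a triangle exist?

Triangle inequality: 41 < x < 615. Perimeter ≤ 951 gives x ≤ 951 − 328 − 287 = 336.
So 41 < x ≤ 336; integers 42 through 336: 295 values.

295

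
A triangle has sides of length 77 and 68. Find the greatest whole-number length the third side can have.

The third side must be strictly less than 77 + 68 = 145.
The largest integer below 145 is 144.

144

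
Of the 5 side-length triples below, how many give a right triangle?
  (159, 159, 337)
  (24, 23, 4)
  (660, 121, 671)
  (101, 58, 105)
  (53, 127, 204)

1

(159,159,337): 159+159 ≤ 337, not a triangle
(24,23,4): 4²+23² = 545 < 576 = 24² → obtuse
(660,121,671): 121²+660² = 450241 = 671² → right
(101,58,105): 58²+101² = 13565 > 11025 = 105² → acute
(53,127,204): 53+127 ≤ 204, not a triangle
1 of the 5 is right.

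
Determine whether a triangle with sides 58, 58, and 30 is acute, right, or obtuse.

Compare the square of the longest side to the sum of squares of the other two: 30² + 58² = 4264 > 3364 = 58².

acute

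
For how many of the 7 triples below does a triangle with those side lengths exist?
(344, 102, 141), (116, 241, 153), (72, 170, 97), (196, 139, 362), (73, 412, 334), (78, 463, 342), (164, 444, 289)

2

(102,141,344): 102+141 ≤ 344 → not valid
(116,153,241): 116+153 > 241 → valid
(72,97,170): 72+97 ≤ 170 → not valid
(139,196,362): 139+196 ≤ 362 → not valid
(73,334,412): 73+334 ≤ 412 → not valid
(78,342,463): 78+342 ≤ 463 → not valid
(164,289,444): 164+289 > 444 → valid
2 of the 7 triples form a triangle.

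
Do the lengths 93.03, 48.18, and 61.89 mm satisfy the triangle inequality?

The longest side is 93.03, and the other two sum to 110.07.
Since 110.07 > 93.03, the triangle inequality holds.

Yes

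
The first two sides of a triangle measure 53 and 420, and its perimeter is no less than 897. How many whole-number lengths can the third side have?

49

Triangle inequality: 367 < x < 473. Perimeter ≥ 897 gives x ≥ 897 − 53 − 420 = 424.
So 424 ≤ x < 473; integers 424 through 472: 49 values.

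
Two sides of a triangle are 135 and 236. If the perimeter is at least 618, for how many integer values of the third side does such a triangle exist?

124

Triangle inequality: 101 < x < 371. Perimeter ≥ 618 gives x ≥ 618 − 135 − 236 = 247.
So 247 ≤ x < 371; integers 247 through 370: 124 values.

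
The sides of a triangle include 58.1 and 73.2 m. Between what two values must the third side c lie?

By the triangle inequality, c must be less than 58.1 + 73.2 = 131.3 and greater than |58.1 − 73.2| = 15.1.

15.1 < c < 131.3 (m)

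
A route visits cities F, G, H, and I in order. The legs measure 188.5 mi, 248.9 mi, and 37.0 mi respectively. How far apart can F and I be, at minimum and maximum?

The maximum is all hops collinear in one direction: 188.5 + 248.9 + 37.0 = 474.4.
The longest hop is 248.9; the others sum to 225.5. Folding the others back against it leaves at least 248.9 − 225.5 = 23.4.

23.4 ≤ FI ≤ 474.4 mi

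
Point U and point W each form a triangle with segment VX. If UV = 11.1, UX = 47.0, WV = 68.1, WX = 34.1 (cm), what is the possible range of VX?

From triangle UVX: |11.1 − 47.0| < VX < 11.1 + 47.0, i.e. 35.9 < VX < 58.1.
From triangle WVX: 34.0 < VX < 102.2.
Both must hold, so VX lies in the intersection.

35.9 < VX < 58.1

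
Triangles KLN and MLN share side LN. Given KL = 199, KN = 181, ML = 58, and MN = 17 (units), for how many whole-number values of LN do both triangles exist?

From triangle KLN: 18 < LN < 380.
From triangle MLN: 41 < LN < 75.
Intersection: 41 < LN < 75, so integers 42 through 74: 33 values.

33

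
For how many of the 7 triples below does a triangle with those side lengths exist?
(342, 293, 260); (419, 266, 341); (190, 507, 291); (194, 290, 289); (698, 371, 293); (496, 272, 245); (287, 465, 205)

(260,293,342): 260+293 > 342 → valid
(266,341,419): 266+341 > 419 → valid
(190,291,507): 190+291 ≤ 507 → not valid
(194,289,290): 194+289 > 290 → valid
(293,371,698): 293+371 ≤ 698 → not valid
(245,272,496): 245+272 > 496 → valid
(205,287,465): 205+287 > 465 → valid
5 of the 7 triples form a triangle.

5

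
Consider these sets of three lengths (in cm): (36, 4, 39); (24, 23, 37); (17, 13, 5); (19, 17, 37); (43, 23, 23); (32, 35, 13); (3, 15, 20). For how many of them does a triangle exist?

5

(4,36,39): 4+36 > 39 → valid
(23,24,37): 23+24 > 37 → valid
(5,13,17): 5+13 > 17 → valid
(17,19,37): 17+19 ≤ 37 → not valid
(23,23,43): 23+23 > 43 → valid
(13,32,35): 13+32 > 35 → valid
(3,15,20): 3+15 ≤ 20 → not valid
5 of the 7 triples form a triangle.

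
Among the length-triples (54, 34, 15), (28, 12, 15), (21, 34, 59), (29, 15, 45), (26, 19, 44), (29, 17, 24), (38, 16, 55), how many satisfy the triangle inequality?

2

(15,34,54): 15+34 ≤ 54 → not valid
(12,15,28): 12+15 ≤ 28 → not valid
(21,34,59): 21+34 ≤ 59 → not valid
(15,29,45): 15+29 ≤ 45 → not valid
(19,26,44): 19+26 > 44 → valid
(17,24,29): 17+24 > 29 → valid
(16,38,55): 16+38 ≤ 55 → not valid
2 of the 7 triples form a triangle.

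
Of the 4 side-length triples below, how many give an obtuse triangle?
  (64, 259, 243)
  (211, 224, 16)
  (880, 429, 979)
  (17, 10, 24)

(64,259,243): 64²+243² = 63145 < 67081 = 259² → obtuse
(211,224,16): 16²+211² = 44777 < 50176 = 224² → obtuse
(880,429,979): 429²+880² = 958441 = 979² → right
(17,10,24): 10²+17² = 389 < 576 = 24² → obtuse
3 of the 4 are obtuse.

3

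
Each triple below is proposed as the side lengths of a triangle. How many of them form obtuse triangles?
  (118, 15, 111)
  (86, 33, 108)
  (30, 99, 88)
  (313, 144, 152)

3

(118,15,111): 15²+111² = 12546 < 13924 = 118² → obtuse
(86,33,108): 33²+86² = 8485 < 11664 = 108² → obtuse
(30,99,88): 30²+88² = 8644 < 9801 = 99² → obtuse
(313,144,152): 144+152 ≤ 313, not a triangle
3 of the 4 are obtuse.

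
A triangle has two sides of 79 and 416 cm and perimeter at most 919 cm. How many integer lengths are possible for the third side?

Triangle inequality: 337 < x < 495. Perimeter ≤ 919 gives x ≤ 919 − 79 − 416 = 424.
So 337 < x ≤ 424; integers 338 through 424: 87 values.

87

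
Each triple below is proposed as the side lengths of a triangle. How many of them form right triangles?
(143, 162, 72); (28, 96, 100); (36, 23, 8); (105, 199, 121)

1

(143,162,72): 72²+143² = 25633 < 26244 = 162² → obtuse
(28,96,100): 28²+96² = 10000 = 100² → right
(36,23,8): 8+23 ≤ 36, not a triangle
(105,199,121): 105²+121² = 25666 < 39601 = 199² → obtuse
1 of the 4 is right.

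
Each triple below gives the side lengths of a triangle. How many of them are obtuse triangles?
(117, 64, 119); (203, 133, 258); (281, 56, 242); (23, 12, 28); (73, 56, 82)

(117,64,119): 64²+117² = 17785 > 14161 = 119² → acute
(203,133,258): 133²+203² = 58898 < 66564 = 258² → obtuse
(281,56,242): 56²+242² = 61700 < 78961 = 281² → obtuse
(23,12,28): 12²+23² = 673 < 784 = 28² → obtuse
(73,56,82): 56²+73² = 8465 > 6724 = 82² → acute
3 of the 5 are obtuse.

3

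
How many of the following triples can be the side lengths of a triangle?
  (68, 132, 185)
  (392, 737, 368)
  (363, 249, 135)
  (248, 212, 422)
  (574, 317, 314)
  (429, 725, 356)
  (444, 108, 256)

6

(68,132,185): 68+132 > 185 → valid
(368,392,737): 368+392 > 737 → valid
(135,249,363): 135+249 > 363 → valid
(212,248,422): 212+248 > 422 → valid
(314,317,574): 314+317 > 574 → valid
(356,429,725): 356+429 > 725 → valid
(108,256,444): 108+256 ≤ 444 → not valid
6 of the 7 triples form a triangle.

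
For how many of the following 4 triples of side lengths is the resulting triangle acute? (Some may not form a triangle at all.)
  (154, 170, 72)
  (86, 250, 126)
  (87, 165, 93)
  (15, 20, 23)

1

(154,170,72): 72²+154² = 28900 = 170² → right
(86,250,126): 86+126 ≤ 250, not a triangle
(87,165,93): 87²+93² = 16218 < 27225 = 165² → obtuse
(15,20,23): 15²+20² = 625 > 529 = 23² → acute
1 of the 4 is acute.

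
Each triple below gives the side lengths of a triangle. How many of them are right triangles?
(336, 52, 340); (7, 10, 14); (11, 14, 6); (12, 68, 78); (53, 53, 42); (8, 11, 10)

(336,52,340): 52²+336² = 115600 = 340² → right
(7,10,14): 7²+10² = 149 < 196 = 14² → obtuse
(11,14,6): 6²+11² = 157 < 196 = 14² → obtuse
(12,68,78): 12²+68² = 4768 < 6084 = 78² → obtuse
(53,53,42): 42²+53² = 4573 > 2809 = 53² → acute
(8,11,10): 8²+10² = 164 > 121 = 11² → acute
1 of the 6 is right.

1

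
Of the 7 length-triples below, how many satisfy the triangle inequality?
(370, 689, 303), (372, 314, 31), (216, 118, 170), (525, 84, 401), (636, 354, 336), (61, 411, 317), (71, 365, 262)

(303,370,689): 303+370 ≤ 689 → not valid
(31,314,372): 31+314 ≤ 372 → not valid
(118,170,216): 118+170 > 216 → valid
(84,401,525): 84+401 ≤ 525 → not valid
(336,354,636): 336+354 > 636 → valid
(61,317,411): 61+317 ≤ 411 → not valid
(71,262,365): 71+262 ≤ 365 → not valid
2 of the 7 triples form a triangle.

2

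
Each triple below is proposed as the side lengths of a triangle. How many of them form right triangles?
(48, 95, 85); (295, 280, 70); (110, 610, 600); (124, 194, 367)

1

(48,95,85): 48²+85² = 9529 > 9025 = 95² → acute
(295,280,70): 70²+280² = 83300 < 87025 = 295² → obtuse
(110,610,600): 110²+600² = 372100 = 610² → right
(124,194,367): 124+194 ≤ 367, not a triangle
1 of the 4 is right.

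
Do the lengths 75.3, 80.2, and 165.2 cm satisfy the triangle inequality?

The longest side is 165.2, but the other two sum to only 155.5.
155.5 < 165.2, so the triangle inequality fails.

No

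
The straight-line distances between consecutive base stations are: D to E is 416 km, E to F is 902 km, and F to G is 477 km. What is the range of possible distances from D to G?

The maximum is all hops collinear in one direction: 416 + 902 + 477 = 1795.
The longest hop is 902; the others sum to 893. Folding the others back against it leaves at least 902 − 893 = 9.

9 ≤ DG ≤ 1795 km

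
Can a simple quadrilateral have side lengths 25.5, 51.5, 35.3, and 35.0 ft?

Yes

A quadrilateral exists iff every side is shorter than the sum of the others — equivalently, the longest side is less than the sum of the rest.
Longest side 51.5 < 95.8 (sum of the remaining 3), so yes.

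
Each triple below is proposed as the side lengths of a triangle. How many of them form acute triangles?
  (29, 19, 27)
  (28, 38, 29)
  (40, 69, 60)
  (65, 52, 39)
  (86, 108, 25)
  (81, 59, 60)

(29,19,27): 19²+27² = 1090 > 841 = 29² → acute
(28,38,29): 28²+29² = 1625 > 1444 = 38² → acute
(40,69,60): 40²+60² = 5200 > 4761 = 69² → acute
(65,52,39): 39²+52² = 4225 = 65² → right
(86,108,25): 25²+86² = 8021 < 11664 = 108² → obtuse
(81,59,60): 59²+60² = 7081 > 6561 = 81² → acute
4 of the 6 are acute.

4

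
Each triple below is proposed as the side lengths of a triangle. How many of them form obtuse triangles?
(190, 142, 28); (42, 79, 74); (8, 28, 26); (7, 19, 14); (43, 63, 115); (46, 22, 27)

(190,142,28): 28+142 ≤ 190, not a triangle
(42,79,74): 42²+74² = 7240 > 6241 = 79² → acute
(8,28,26): 8²+26² = 740 < 784 = 28² → obtuse
(7,19,14): 7²+14² = 245 < 361 = 19² → obtuse
(43,63,115): 43+63 ≤ 115, not a triangle
(46,22,27): 22²+27² = 1213 < 2116 = 46² → obtuse
3 of the 6 are obtuse.

3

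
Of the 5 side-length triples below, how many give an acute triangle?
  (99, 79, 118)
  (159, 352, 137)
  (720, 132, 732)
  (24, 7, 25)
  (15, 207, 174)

1

(99,79,118): 79²+99² = 16042 > 13924 = 118² → acute
(159,352,137): 137+159 ≤ 352, not a triangle
(720,132,732): 132²+720² = 535824 = 732² → right
(24,7,25): 7²+24² = 625 = 25² → right
(15,207,174): 15+174 ≤ 207, not a triangle
1 of the 5 is acute.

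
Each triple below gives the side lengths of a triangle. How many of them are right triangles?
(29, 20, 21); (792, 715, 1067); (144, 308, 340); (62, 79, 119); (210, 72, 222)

4

(29,20,21): 20²+21² = 841 = 29² → right
(792,715,1067): 715²+792² = 1138489 = 1067² → right
(144,308,340): 144²+308² = 115600 = 340² → right
(62,79,119): 62²+79² = 10085 < 14161 = 119² → obtuse
(210,72,222): 72²+210² = 49284 = 222² → right
4 of the 5 are right.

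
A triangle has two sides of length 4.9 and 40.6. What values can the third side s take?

By the triangle inequality, s must be less than 4.9 + 40.6 = 45.5 and greater than |4.9 − 40.6| = 35.7.

35.7 < s < 45.5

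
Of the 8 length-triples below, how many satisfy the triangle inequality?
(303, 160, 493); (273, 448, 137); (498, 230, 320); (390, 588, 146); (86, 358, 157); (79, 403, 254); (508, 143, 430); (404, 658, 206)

2

(160,303,493): 160+303 ≤ 493 → not valid
(137,273,448): 137+273 ≤ 448 → not valid
(230,320,498): 230+320 > 498 → valid
(146,390,588): 146+390 ≤ 588 → not valid
(86,157,358): 86+157 ≤ 358 → not valid
(79,254,403): 79+254 ≤ 403 → not valid
(143,430,508): 143+430 > 508 → valid
(206,404,658): 206+404 ≤ 658 → not valid
2 of the 8 triples form a triangle.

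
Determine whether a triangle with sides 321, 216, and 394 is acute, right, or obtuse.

obtuse

Compare the square of the longest side to the sum of squares of the other two: 216² + 321² = 149697 < 155236 = 394².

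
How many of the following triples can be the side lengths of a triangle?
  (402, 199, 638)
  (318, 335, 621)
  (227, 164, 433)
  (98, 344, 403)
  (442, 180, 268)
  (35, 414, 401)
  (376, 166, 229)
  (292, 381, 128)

(199,402,638): 199+402 ≤ 638 → not valid
(318,335,621): 318+335 > 621 → valid
(164,227,433): 164+227 ≤ 433 → not valid
(98,344,403): 98+344 > 403 → valid
(180,268,442): 180+268 > 442 → valid
(35,401,414): 35+401 > 414 → valid
(166,229,376): 166+229 > 376 → valid
(128,292,381): 128+292 > 381 → valid
6 of the 8 triples form a triangle.

6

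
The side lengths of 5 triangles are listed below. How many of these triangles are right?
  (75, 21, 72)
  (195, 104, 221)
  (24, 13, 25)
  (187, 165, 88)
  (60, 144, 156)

(75,21,72): 21²+72² = 5625 = 75² → right
(195,104,221): 104²+195² = 48841 = 221² → right
(24,13,25): 13²+24² = 745 > 625 = 25² → acute
(187,165,88): 88²+165² = 34969 = 187² → right
(60,144,156): 60²+144² = 24336 = 156² → right
4 of the 5 are right.

4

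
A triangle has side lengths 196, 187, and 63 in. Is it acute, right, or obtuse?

acute

Compare the square of the longest side to the sum of squares of the other two: 63² + 187² = 38938 > 38416 = 196².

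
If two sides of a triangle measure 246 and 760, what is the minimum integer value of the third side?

515

The third side must be strictly greater than |246 − 760| = 514.
The smallest integer above 514 is 515.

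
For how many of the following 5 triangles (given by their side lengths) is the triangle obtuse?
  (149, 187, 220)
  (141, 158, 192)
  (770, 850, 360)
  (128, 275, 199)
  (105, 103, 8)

2

(149,187,220): 149²+187² = 57170 > 48400 = 220² → acute
(141,158,192): 141²+158² = 44845 > 36864 = 192² → acute
(770,850,360): 360²+770² = 722500 = 850² → right
(128,275,199): 128²+199² = 55985 < 75625 = 275² → obtuse
(105,103,8): 8²+103² = 10673 < 11025 = 105² → obtuse
2 of the 5 are obtuse.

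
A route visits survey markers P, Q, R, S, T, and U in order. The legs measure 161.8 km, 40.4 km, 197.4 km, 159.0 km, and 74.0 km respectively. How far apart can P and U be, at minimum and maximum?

0 ≤ PU ≤ 632.6 km

The maximum is all hops collinear in one direction: 161.8 + 40.4 + 197.4 + 159.0 + 74.0 = 632.6.
The longest hop is 197.4; the others sum to 435.2. Since 197.4 ≤ 435.2, the path can fold back on itself completely, so the minimum distance is 0.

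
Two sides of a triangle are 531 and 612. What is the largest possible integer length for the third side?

1142

The third side must be strictly less than 531 + 612 = 1143.
The largest integer below 1143 is 1142.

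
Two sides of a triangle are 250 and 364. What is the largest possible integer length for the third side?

The third side must be strictly less than 250 + 364 = 614.
The largest integer below 614 is 613.

613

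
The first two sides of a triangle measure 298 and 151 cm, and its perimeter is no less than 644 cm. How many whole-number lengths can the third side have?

Triangle inequality: 147 < x < 449. Perimeter ≥ 644 gives x ≥ 644 − 298 − 151 = 195.
So 195 ≤ x < 449; integers 195 through 448: 254 values.

254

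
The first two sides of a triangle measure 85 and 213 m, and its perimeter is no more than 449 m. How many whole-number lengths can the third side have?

23

Triangle inequality: 128 < x < 298. Perimeter ≤ 449 gives x ≤ 449 − 85 − 213 = 151.
So 128 < x ≤ 151; integers 129 through 151: 23 values.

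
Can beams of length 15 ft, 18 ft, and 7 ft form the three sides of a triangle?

The longest side is 18, and the other two sum to 22.
Since 22 > 18, the triangle inequality holds.

Yes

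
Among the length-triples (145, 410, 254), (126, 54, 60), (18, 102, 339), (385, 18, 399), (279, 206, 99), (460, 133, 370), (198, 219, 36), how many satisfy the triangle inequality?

(145,254,410): 145+254 ≤ 410 → not valid
(54,60,126): 54+60 ≤ 126 → not valid
(18,102,339): 18+102 ≤ 339 → not valid
(18,385,399): 18+385 > 399 → valid
(99,206,279): 99+206 > 279 → valid
(133,370,460): 133+370 > 460 → valid
(36,198,219): 36+198 > 219 → valid
4 of the 7 triples form a triangle.

4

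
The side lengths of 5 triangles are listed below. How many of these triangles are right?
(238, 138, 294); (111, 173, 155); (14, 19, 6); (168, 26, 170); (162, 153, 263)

(238,138,294): 138²+238² = 75688 < 86436 = 294² → obtuse
(111,173,155): 111²+155² = 36346 > 29929 = 173² → acute
(14,19,6): 6²+14² = 232 < 361 = 19² → obtuse
(168,26,170): 26²+168² = 28900 = 170² → right
(162,153,263): 153²+162² = 49653 < 69169 = 263² → obtuse
1 of the 5 is right.

1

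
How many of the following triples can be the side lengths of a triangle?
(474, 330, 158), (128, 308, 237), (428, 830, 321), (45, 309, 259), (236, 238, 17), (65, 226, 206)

4

(158,330,474): 158+330 > 474 → valid
(128,237,308): 128+237 > 308 → valid
(321,428,830): 321+428 ≤ 830 → not valid
(45,259,309): 45+259 ≤ 309 → not valid
(17,236,238): 17+236 > 238 → valid
(65,206,226): 65+206 > 226 → valid
4 of the 6 triples form a triangle.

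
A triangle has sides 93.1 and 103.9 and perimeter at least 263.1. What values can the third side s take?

66.1 ≤ s < 197.0

Triangle inequality alone gives 10.8 < s < 197.0.
The perimeter condition gives s ≥ 263.1 − 93.1 − 103.9 = 66.1.
Intersecting the two: 66.1 ≤ s < 197.0.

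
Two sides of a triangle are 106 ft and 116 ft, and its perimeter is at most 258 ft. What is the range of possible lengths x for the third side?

10 < x ≤ 36

Triangle inequality alone gives 10 < x < 222.
The perimeter condition gives x ≤ 258 − 106 − 116 = 36.
Intersecting the two: 10 < x ≤ 36.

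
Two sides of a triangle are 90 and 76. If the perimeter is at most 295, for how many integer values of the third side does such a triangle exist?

Triangle inequality: 14 < x < 166. Perimeter ≤ 295 gives x ≤ 295 − 90 − 76 = 129.
So 14 < x ≤ 129; integers 15 through 129: 115 values.

115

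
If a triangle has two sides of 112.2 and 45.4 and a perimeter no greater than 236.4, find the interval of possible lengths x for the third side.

66.8 < x ≤ 78.8

Triangle inequality alone gives 66.8 < x < 157.6.
The perimeter condition gives x ≤ 236.4 − 112.2 − 45.4 = 78.8.
Intersecting the two: 66.8 < x ≤ 78.8.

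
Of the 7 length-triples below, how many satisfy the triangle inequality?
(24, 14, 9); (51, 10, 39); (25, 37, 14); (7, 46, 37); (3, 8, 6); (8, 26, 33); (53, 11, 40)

3

(9,14,24): 9+14 ≤ 24 → not valid
(10,39,51): 10+39 ≤ 51 → not valid
(14,25,37): 14+25 > 37 → valid
(7,37,46): 7+37 ≤ 46 → not valid
(3,6,8): 3+6 > 8 → valid
(8,26,33): 8+26 > 33 → valid
(11,40,53): 11+40 ≤ 53 → not valid
3 of the 7 triples form a triangle.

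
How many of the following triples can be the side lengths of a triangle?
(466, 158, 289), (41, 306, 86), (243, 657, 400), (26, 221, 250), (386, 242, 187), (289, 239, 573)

(158,289,466): 158+289 ≤ 466 → not valid
(41,86,306): 41+86 ≤ 306 → not valid
(243,400,657): 243+400 ≤ 657 → not valid
(26,221,250): 26+221 ≤ 250 → not valid
(187,242,386): 187+242 > 386 → valid
(239,289,573): 239+289 ≤ 573 → not valid
1 of the 6 triples forms a triangle.

1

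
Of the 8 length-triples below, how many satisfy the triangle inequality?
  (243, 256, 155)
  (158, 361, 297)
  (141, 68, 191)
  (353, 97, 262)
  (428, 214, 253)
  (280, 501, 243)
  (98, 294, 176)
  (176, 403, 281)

7

(155,243,256): 155+243 > 256 → valid
(158,297,361): 158+297 > 361 → valid
(68,141,191): 68+141 > 191 → valid
(97,262,353): 97+262 > 353 → valid
(214,253,428): 214+253 > 428 → valid
(243,280,501): 243+280 > 501 → valid
(98,176,294): 98+176 ≤ 294 → not valid
(176,281,403): 176+281 > 403 → valid
7 of the 8 triples form a triangle.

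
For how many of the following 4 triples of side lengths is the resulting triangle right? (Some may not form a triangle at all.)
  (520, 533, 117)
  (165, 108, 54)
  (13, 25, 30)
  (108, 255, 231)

(520,533,117): 117²+520² = 284089 = 533² → right
(165,108,54): 54+108 ≤ 165, not a triangle
(13,25,30): 13²+25² = 794 < 900 = 30² → obtuse
(108,255,231): 108²+231² = 65025 = 255² → right
2 of the 4 are right.

2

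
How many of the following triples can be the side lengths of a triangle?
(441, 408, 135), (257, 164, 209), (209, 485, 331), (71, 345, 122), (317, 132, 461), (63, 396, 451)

(135,408,441): 135+408 > 441 → valid
(164,209,257): 164+209 > 257 → valid
(209,331,485): 209+331 > 485 → valid
(71,122,345): 71+122 ≤ 345 → not valid
(132,317,461): 132+317 ≤ 461 → not valid
(63,396,451): 63+396 > 451 → valid
4 of the 6 triples form a triangle.

4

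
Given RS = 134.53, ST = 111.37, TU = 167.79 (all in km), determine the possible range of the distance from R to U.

0 ≤ RU ≤ 413.69 km

The maximum is all hops collinear in one direction: 134.53 + 111.37 + 167.79 = 413.69.
The longest hop is 167.79; the others sum to 245.90. Since 167.79 ≤ 245.90, the path can fold back on itself completely, so the minimum distance is 0.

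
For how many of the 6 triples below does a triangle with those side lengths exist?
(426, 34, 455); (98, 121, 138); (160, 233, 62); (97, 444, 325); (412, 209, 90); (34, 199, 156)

(34,426,455): 34+426 > 455 → valid
(98,121,138): 98+121 > 138 → valid
(62,160,233): 62+160 ≤ 233 → not valid
(97,325,444): 97+325 ≤ 444 → not valid
(90,209,412): 90+209 ≤ 412 → not valid
(34,156,199): 34+156 ≤ 199 → not valid
2 of the 6 triples form a triangle.

2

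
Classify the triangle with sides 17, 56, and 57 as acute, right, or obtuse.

Compare the square of the longest side to the sum of squares of the other two: 17² + 56² = 3425 > 3249 = 57².

acute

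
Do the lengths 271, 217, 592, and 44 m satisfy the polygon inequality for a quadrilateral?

No

For a quadrilateral, each side must be shorter than the sum of the others.
Here the longest side is 592, but the remaining 3 sides sum to only 532.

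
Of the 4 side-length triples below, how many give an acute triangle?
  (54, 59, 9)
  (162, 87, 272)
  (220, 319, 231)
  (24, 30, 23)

1

(54,59,9): 9²+54² = 2997 < 3481 = 59² → obtuse
(162,87,272): 87+162 ≤ 272, not a triangle
(220,319,231): 220²+231² = 101761 = 319² → right
(24,30,23): 23²+24² = 1105 > 900 = 30² → acute
1 of the 4 is acute.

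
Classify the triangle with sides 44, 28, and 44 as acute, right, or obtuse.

acute

Compare the square of the longest side to the sum of squares of the other two: 28² + 44² = 2720 > 1936 = 44².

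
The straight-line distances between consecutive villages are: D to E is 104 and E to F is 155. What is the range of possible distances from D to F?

By the triangle inequality, |104 − 155| ≤ DF ≤ 104 + 155.

51 ≤ DF ≤ 259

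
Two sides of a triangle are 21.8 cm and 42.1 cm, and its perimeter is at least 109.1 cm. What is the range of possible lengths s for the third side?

Triangle inequality alone gives 20.3 < s < 63.9.
The perimeter condition gives s ≥ 109.1 − 21.8 − 42.1 = 45.2.
Intersecting the two: 45.2 ≤ s < 63.9.

45.2 ≤ s < 63.9 cm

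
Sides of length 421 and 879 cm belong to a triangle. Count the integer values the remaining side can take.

841

The third side lies in the open interval (458, 1300).
Integers from 459 to 1299 inclusive: 1299 − 459 + 1 = 841.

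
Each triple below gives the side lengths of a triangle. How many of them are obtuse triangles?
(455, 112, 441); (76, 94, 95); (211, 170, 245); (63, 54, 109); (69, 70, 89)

1

(455,112,441): 112²+441² = 207025 = 455² → right
(76,94,95): 76²+94² = 14612 > 9025 = 95² → acute
(211,170,245): 170²+211² = 73421 > 60025 = 245² → acute
(63,54,109): 54²+63² = 6885 < 11881 = 109² → obtuse
(69,70,89): 69²+70² = 9661 > 7921 = 89² → acute
1 of the 5 is obtuse.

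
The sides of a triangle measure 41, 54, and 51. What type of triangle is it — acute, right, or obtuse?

Compare the square of the longest side to the sum of squares of the other two: 41² + 51² = 4282 > 2916 = 54².

acute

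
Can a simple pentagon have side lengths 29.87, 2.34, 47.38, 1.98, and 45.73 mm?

Yes

A pentagon exists iff every side is shorter than the sum of the others — equivalently, the longest side is less than the sum of the rest.
Longest side 47.38 < 79.92 (sum of the remaining 4), so yes.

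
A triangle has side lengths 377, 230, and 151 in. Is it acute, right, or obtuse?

obtuse

Compare the square of the longest side to the sum of squares of the other two: 151² + 230² = 75701 < 142129 = 377².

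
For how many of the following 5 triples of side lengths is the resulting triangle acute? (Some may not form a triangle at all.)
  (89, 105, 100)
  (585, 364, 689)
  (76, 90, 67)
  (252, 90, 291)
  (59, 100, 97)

(89,105,100): 89²+100² = 17921 > 11025 = 105² → acute
(585,364,689): 364²+585² = 474721 = 689² → right
(76,90,67): 67²+76² = 10265 > 8100 = 90² → acute
(252,90,291): 90²+252² = 71604 < 84681 = 291² → obtuse
(59,100,97): 59²+97² = 12890 > 10000 = 100² → acute
3 of the 5 are acute.

3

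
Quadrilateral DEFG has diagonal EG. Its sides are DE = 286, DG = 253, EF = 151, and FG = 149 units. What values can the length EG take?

33 < EG < 300

From triangle DEG: |286 − 253| < EG < 286 + 253, i.e. 33 < EG < 539.
From triangle FEG: 2 < EG < 300.
Both must hold, so EG lies in the intersection.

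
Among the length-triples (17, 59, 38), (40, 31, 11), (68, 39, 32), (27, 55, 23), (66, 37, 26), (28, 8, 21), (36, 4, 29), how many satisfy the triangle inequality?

3

(17,38,59): 17+38 ≤ 59 → not valid
(11,31,40): 11+31 > 40 → valid
(32,39,68): 32+39 > 68 → valid
(23,27,55): 23+27 ≤ 55 → not valid
(26,37,66): 26+37 ≤ 66 → not valid
(8,21,28): 8+21 > 28 → valid
(4,29,36): 4+29 ≤ 36 → not valid
3 of the 7 triples form a triangle.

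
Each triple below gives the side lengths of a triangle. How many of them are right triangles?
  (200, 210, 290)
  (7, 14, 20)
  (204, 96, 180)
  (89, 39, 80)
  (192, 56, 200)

(200,210,290): 200²+210² = 84100 = 290² → right
(7,14,20): 7²+14² = 245 < 400 = 20² → obtuse
(204,96,180): 96²+180² = 41616 = 204² → right
(89,39,80): 39²+80² = 7921 = 89² → right
(192,56,200): 56²+192² = 40000 = 200² → right
4 of the 5 are right.

4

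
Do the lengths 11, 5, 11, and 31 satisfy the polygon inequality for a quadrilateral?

For a quadrilateral, each side must be shorter than the sum of the others.
Here the longest side is 31, but the remaining 3 sides sum to only 27.

No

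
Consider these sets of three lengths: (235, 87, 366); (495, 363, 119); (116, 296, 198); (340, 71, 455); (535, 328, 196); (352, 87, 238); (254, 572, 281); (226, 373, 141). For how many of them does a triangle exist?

1

(87,235,366): 87+235 ≤ 366 → not valid
(119,363,495): 119+363 ≤ 495 → not valid
(116,198,296): 116+198 > 296 → valid
(71,340,455): 71+340 ≤ 455 → not valid
(196,328,535): 196+328 ≤ 535 → not valid
(87,238,352): 87+238 ≤ 352 → not valid
(254,281,572): 254+281 ≤ 572 → not valid
(141,226,373): 141+226 ≤ 373 → not valid
1 of the 8 triples forms a triangle.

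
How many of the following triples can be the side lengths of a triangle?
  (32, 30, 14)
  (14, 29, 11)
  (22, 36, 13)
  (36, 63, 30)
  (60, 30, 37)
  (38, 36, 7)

4

(14,30,32): 14+30 > 32 → valid
(11,14,29): 11+14 ≤ 29 → not valid
(13,22,36): 13+22 ≤ 36 → not valid
(30,36,63): 30+36 > 63 → valid
(30,37,60): 30+37 > 60 → valid
(7,36,38): 7+36 > 38 → valid
4 of the 6 triples form a triangle.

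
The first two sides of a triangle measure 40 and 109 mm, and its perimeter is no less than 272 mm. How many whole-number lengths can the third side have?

26

Triangle inequality: 69 < x < 149. Perimeter ≥ 272 gives x ≥ 272 − 40 − 109 = 123.
So 123 ≤ x < 149; integers 123 through 148: 26 values.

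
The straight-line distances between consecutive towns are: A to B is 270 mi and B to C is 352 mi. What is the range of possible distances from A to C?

82 ≤ AC ≤ 622 mi

By the triangle inequality, |270 − 352| ≤ AC ≤ 270 + 352.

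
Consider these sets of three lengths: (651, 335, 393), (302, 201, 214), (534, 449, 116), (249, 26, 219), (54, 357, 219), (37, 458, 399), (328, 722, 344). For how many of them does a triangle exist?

(335,393,651): 335+393 > 651 → valid
(201,214,302): 201+214 > 302 → valid
(116,449,534): 116+449 > 534 → valid
(26,219,249): 26+219 ≤ 249 → not valid
(54,219,357): 54+219 ≤ 357 → not valid
(37,399,458): 37+399 ≤ 458 → not valid
(328,344,722): 328+344 ≤ 722 → not valid
3 of the 7 triples form a triangle.

3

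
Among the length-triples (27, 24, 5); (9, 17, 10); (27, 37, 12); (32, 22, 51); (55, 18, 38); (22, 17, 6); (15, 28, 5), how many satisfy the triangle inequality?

6

(5,24,27): 5+24 > 27 → valid
(9,10,17): 9+10 > 17 → valid
(12,27,37): 12+27 > 37 → valid
(22,32,51): 22+32 > 51 → valid
(18,38,55): 18+38 > 55 → valid
(6,17,22): 6+17 > 22 → valid
(5,15,28): 5+15 ≤ 28 → not valid
6 of the 7 triples form a triangle.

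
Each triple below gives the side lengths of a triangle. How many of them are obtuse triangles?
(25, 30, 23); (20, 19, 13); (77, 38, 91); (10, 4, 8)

2

(25,30,23): 23²+25² = 1154 > 900 = 30² → acute
(20,19,13): 13²+19² = 530 > 400 = 20² → acute
(77,38,91): 38²+77² = 7373 < 8281 = 91² → obtuse
(10,4,8): 4²+8² = 80 < 100 = 10² → obtuse
2 of the 4 are obtuse.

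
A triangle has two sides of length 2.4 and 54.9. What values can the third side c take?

52.5 < c < 57.3

By the triangle inequality, c must be less than 2.4 + 54.9 = 57.3 and greater than |2.4 − 54.9| = 52.5.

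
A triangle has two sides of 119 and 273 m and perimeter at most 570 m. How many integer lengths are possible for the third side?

24

Triangle inequality: 154 < x < 392. Perimeter ≤ 570 gives x ≤ 570 − 119 − 273 = 178.
So 154 < x ≤ 178; integers 155 through 178: 24 values.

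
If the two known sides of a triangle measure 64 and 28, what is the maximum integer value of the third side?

91

The third side must be strictly less than 64 + 28 = 92.
The largest integer below 92 is 91.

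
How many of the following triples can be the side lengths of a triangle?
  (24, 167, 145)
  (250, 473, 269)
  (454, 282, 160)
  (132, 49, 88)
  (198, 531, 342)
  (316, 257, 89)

5

(24,145,167): 24+145 > 167 → valid
(250,269,473): 250+269 > 473 → valid
(160,282,454): 160+282 ≤ 454 → not valid
(49,88,132): 49+88 > 132 → valid
(198,342,531): 198+342 > 531 → valid
(89,257,316): 89+257 > 316 → valid
5 of the 6 triples form a triangle.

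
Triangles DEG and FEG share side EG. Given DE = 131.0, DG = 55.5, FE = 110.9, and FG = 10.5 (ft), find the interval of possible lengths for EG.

100.4 < EG < 121.4

From triangle DEG: |131.0 − 55.5| < EG < 131.0 + 55.5, i.e. 75.5 < EG < 186.5.
From triangle FEG: 100.4 < EG < 121.4.
Both must hold, so EG lies in the intersection.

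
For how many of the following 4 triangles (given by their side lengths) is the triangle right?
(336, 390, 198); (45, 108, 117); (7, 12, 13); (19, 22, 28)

2

(336,390,198): 198²+336² = 152100 = 390² → right
(45,108,117): 45²+108² = 13689 = 117² → right
(7,12,13): 7²+12² = 193 > 169 = 13² → acute
(19,22,28): 19²+22² = 845 > 784 = 28² → acute
2 of the 4 are right.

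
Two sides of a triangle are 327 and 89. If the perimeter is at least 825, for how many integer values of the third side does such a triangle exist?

7

Triangle inequality: 238 < x < 416. Perimeter ≥ 825 gives x ≥ 825 − 327 − 89 = 409.
So 409 ≤ x < 416; integers 409 through 415: 7 values.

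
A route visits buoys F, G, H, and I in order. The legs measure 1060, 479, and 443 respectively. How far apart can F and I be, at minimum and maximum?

The maximum is all hops collinear in one direction: 1060 + 479 + 443 = 1982.
The longest hop is 1060; the others sum to 922. Folding the others back against it leaves at least 1060 − 922 = 138.

138 ≤ FI ≤ 1982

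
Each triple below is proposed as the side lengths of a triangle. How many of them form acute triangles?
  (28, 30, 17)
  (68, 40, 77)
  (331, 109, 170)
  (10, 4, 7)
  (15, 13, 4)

2

(28,30,17): 17²+28² = 1073 > 900 = 30² → acute
(68,40,77): 40²+68² = 6224 > 5929 = 77² → acute
(331,109,170): 109+170 ≤ 331, not a triangle
(10,4,7): 4²+7² = 65 < 100 = 10² → obtuse
(15,13,4): 4²+13² = 185 < 225 = 15² → obtuse
2 of the 5 are acute.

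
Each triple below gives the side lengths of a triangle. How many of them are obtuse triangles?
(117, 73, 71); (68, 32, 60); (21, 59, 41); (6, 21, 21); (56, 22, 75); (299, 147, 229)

4

(117,73,71): 71²+73² = 10370 < 13689 = 117² → obtuse
(68,32,60): 32²+60² = 4624 = 68² → right
(21,59,41): 21²+41² = 2122 < 3481 = 59² → obtuse
(6,21,21): 6²+21² = 477 > 441 = 21² → acute
(56,22,75): 22²+56² = 3620 < 5625 = 75² → obtuse
(299,147,229): 147²+229² = 74050 < 89401 = 299² → obtuse
4 of the 6 are obtuse.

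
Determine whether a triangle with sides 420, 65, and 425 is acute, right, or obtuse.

right

Compare the square of the longest side to the sum of squares of the other two: 65² + 420² = 180625 = 425².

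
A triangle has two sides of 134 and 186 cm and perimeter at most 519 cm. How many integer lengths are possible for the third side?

147

Triangle inequality: 52 < x < 320. Perimeter ≤ 519 gives x ≤ 519 − 134 − 186 = 199.
So 52 < x ≤ 199; integers 53 through 199: 147 values.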